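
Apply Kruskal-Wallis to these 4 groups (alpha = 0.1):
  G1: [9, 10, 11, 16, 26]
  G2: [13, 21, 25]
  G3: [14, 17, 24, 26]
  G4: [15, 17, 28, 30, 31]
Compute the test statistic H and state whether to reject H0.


Step 1: Combine all N = 17 observations and assign midranks.
sorted (value, group, rank): (9,G1,1), (10,G1,2), (11,G1,3), (13,G2,4), (14,G3,5), (15,G4,6), (16,G1,7), (17,G3,8.5), (17,G4,8.5), (21,G2,10), (24,G3,11), (25,G2,12), (26,G1,13.5), (26,G3,13.5), (28,G4,15), (30,G4,16), (31,G4,17)
Step 2: Sum ranks within each group.
R_1 = 26.5 (n_1 = 5)
R_2 = 26 (n_2 = 3)
R_3 = 38 (n_3 = 4)
R_4 = 62.5 (n_4 = 5)
Step 3: H = 12/(N(N+1)) * sum(R_i^2/n_i) - 3(N+1)
     = 12/(17*18) * (26.5^2/5 + 26^2/3 + 38^2/4 + 62.5^2/5) - 3*18
     = 0.039216 * 1508.03 - 54
     = 5.138562.
Step 4: Ties present; correction factor C = 1 - 12/(17^3 - 17) = 0.997549. Corrected H = 5.138562 / 0.997549 = 5.151188.
Step 5: Under H0, H ~ chi^2(3); p-value = 0.161055.
Step 6: alpha = 0.1. fail to reject H0.

H = 5.1512, df = 3, p = 0.161055, fail to reject H0.


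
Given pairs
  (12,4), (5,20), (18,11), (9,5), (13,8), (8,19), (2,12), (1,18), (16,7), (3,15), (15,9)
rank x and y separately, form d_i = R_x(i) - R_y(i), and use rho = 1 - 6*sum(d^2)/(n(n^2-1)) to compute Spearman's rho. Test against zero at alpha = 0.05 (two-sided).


Step 1: Rank x and y separately (midranks; no ties here).
rank(x): 12->7, 5->4, 18->11, 9->6, 13->8, 8->5, 2->2, 1->1, 16->10, 3->3, 15->9
rank(y): 4->1, 20->11, 11->6, 5->2, 8->4, 19->10, 12->7, 18->9, 7->3, 15->8, 9->5
Step 2: d_i = R_x(i) - R_y(i); compute d_i^2.
  (7-1)^2=36, (4-11)^2=49, (11-6)^2=25, (6-2)^2=16, (8-4)^2=16, (5-10)^2=25, (2-7)^2=25, (1-9)^2=64, (10-3)^2=49, (3-8)^2=25, (9-5)^2=16
sum(d^2) = 346.
Step 3: rho = 1 - 6*346 / (11*(11^2 - 1)) = 1 - 2076/1320 = -0.572727.
Step 4: Under H0, t = rho * sqrt((n-2)/(1-rho^2)) = -2.0960 ~ t(9).
Step 5: Two-sided p-value from the t-distribution with 9 df = 0.065543.
Step 6: alpha = 0.05. fail to reject H0.

rho = -0.5727, p = 0.065543, fail to reject H0 at alpha = 0.05.


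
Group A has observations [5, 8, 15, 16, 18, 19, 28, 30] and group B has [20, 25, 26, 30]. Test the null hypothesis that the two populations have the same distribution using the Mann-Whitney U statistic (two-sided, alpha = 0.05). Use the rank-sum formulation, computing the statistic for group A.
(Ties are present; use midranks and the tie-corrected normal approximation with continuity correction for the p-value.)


Step 1: Combine and sort all 12 observations; assign midranks.
sorted (value, group): (5,X), (8,X), (15,X), (16,X), (18,X), (19,X), (20,Y), (25,Y), (26,Y), (28,X), (30,X), (30,Y)
ranks: 5->1, 8->2, 15->3, 16->4, 18->5, 19->6, 20->7, 25->8, 26->9, 28->10, 30->11.5, 30->11.5
Step 2: Rank sum for X: R1 = 1 + 2 + 3 + 4 + 5 + 6 + 10 + 11.5 = 42.5.
Step 3: U_X = R1 - n1(n1+1)/2 = 42.5 - 8*9/2 = 42.5 - 36 = 6.5.
       U_Y = n1*n2 - U_X = 32 - 6.5 = 25.5.
Step 4: Ties are present, so use the tie-corrected normal approximation (with continuity correction) for the p-value.
Step 5: p-value = 0.125707; compare to alpha = 0.05. fail to reject H0.

U_X = 6.5, p = 0.125707, fail to reject H0 at alpha = 0.05.


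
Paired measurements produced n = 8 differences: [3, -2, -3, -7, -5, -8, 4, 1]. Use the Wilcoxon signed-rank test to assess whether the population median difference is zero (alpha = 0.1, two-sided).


Step 1: Drop any zero differences (none here) and take |d_i|.
|d| = [3, 2, 3, 7, 5, 8, 4, 1]
Step 2: Midrank |d_i| (ties get averaged ranks).
ranks: |3|->3.5, |2|->2, |3|->3.5, |7|->7, |5|->6, |8|->8, |4|->5, |1|->1
Step 3: Attach original signs; sum ranks with positive sign and with negative sign.
W+ = 3.5 + 5 + 1 = 9.5
W- = 2 + 3.5 + 7 + 6 + 8 = 26.5
(Check: W+ + W- = 36 should equal n(n+1)/2 = 36.)
Step 4: Test statistic W = min(W+, W-) = 9.5.
Step 5: Ties in |d|, so use the tie-corrected normal approximation.
        E[W] = n(n+1)/4 = 8*9/4 = 18.
        Tie groups: |d|=3 (t=2); sum(t^3 - t) = 6.
        Var[W] = n(n+1)(2n+1)/24 - sum(t^3-t)/48 = 1224/24 - 6/48 = 50.875.
        z = (W - E[W]) / sqrt(Var[W]) = (9.5 - 18) / 7.1327 = -1.1917.
        Two-sided p = 2*Phi(z) = 0.233379.
Step 6: alpha = 0.1. fail to reject H0.

W+ = 9.5, W- = 26.5, W = min = 9.5, p = 0.233379, fail to reject H0.


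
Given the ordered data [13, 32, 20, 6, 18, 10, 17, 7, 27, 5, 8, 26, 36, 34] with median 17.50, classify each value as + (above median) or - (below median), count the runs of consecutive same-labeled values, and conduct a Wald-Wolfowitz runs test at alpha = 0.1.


Step 1: Compute median = 17.50; label A = above, B = below.
Labels in order: BAABABBBABBAAA  (n_A = 7, n_B = 7)
Step 2: Count runs R = 8.
Step 3: Under H0 (random ordering), E[R] = 2*n_A*n_B/(n_A+n_B) + 1 = 2*7*7/14 + 1 = 8.0000.
        Var[R] = 2*n_A*n_B*(2*n_A*n_B - n_A - n_B) / ((n_A+n_B)^2 * (n_A+n_B-1)) = 8232/2548 = 3.2308.
        SD[R] = 1.7974.
Step 4: R = E[R], so z = 0 with no continuity correction.
Step 5: Two-sided p-value via normal approximation = 2*(1 - Phi(|z|)) = 1.000000.
Step 6: alpha = 0.1. fail to reject H0.

R = 8, z = 0.0000, p = 1.000000, fail to reject H0.


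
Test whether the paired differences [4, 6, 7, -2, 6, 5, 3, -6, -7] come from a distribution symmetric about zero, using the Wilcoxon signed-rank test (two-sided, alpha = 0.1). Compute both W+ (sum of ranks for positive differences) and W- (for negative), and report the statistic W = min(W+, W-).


Step 1: Drop any zero differences (none here) and take |d_i|.
|d| = [4, 6, 7, 2, 6, 5, 3, 6, 7]
Step 2: Midrank |d_i| (ties get averaged ranks).
ranks: |4|->3, |6|->6, |7|->8.5, |2|->1, |6|->6, |5|->4, |3|->2, |6|->6, |7|->8.5
Step 3: Attach original signs; sum ranks with positive sign and with negative sign.
W+ = 3 + 6 + 8.5 + 6 + 4 + 2 = 29.5
W- = 1 + 6 + 8.5 = 15.5
(Check: W+ + W- = 45 should equal n(n+1)/2 = 45.)
Step 4: Test statistic W = min(W+, W-) = 15.5.
Step 5: Ties in |d|, so use the tie-corrected normal approximation.
        E[W] = n(n+1)/4 = 9*10/4 = 22.5.
        Tie groups: |d|=6 (t=3), |d|=7 (t=2); sum(t^3 - t) = 30.
        Var[W] = n(n+1)(2n+1)/24 - sum(t^3-t)/48 = 1710/24 - 30/48 = 70.625.
        z = (W - E[W]) / sqrt(Var[W]) = (15.5 - 22.5) / 8.4039 = -0.8329.
        Two-sided p = 2*Phi(z) = 0.404873.
Step 6: alpha = 0.1. fail to reject H0.

W+ = 29.5, W- = 15.5, W = min = 15.5, p = 0.404873, fail to reject H0.


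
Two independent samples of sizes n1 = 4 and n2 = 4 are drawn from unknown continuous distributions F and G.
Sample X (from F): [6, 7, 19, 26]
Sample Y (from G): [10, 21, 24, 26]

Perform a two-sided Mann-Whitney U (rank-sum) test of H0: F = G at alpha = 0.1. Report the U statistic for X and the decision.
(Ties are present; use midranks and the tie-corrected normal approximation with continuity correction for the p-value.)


Step 1: Combine and sort all 8 observations; assign midranks.
sorted (value, group): (6,X), (7,X), (10,Y), (19,X), (21,Y), (24,Y), (26,X), (26,Y)
ranks: 6->1, 7->2, 10->3, 19->4, 21->5, 24->6, 26->7.5, 26->7.5
Step 2: Rank sum for X: R1 = 1 + 2 + 4 + 7.5 = 14.5.
Step 3: U_X = R1 - n1(n1+1)/2 = 14.5 - 4*5/2 = 14.5 - 10 = 4.5.
       U_Y = n1*n2 - U_X = 16 - 4.5 = 11.5.
Step 4: Ties are present, so use the tie-corrected normal approximation (with continuity correction) for the p-value.
Step 5: p-value = 0.383630; compare to alpha = 0.1. fail to reject H0.

U_X = 4.5, p = 0.383630, fail to reject H0 at alpha = 0.1.


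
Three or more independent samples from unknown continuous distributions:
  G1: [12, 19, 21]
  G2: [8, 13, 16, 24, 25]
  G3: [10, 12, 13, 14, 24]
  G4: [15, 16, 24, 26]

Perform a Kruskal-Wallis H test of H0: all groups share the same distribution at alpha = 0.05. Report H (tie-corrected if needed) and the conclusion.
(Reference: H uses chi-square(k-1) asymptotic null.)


Step 1: Combine all N = 17 observations and assign midranks.
sorted (value, group, rank): (8,G2,1), (10,G3,2), (12,G1,3.5), (12,G3,3.5), (13,G2,5.5), (13,G3,5.5), (14,G3,7), (15,G4,8), (16,G2,9.5), (16,G4,9.5), (19,G1,11), (21,G1,12), (24,G2,14), (24,G3,14), (24,G4,14), (25,G2,16), (26,G4,17)
Step 2: Sum ranks within each group.
R_1 = 26.5 (n_1 = 3)
R_2 = 46 (n_2 = 5)
R_3 = 32 (n_3 = 5)
R_4 = 48.5 (n_4 = 4)
Step 3: H = 12/(N(N+1)) * sum(R_i^2/n_i) - 3(N+1)
     = 12/(17*18) * (26.5^2/3 + 46^2/5 + 32^2/5 + 48.5^2/4) - 3*18
     = 0.039216 * 1450.15 - 54
     = 2.868464.
Step 4: Ties present; correction factor C = 1 - 42/(17^3 - 17) = 0.991422. Corrected H = 2.868464 / 0.991422 = 2.893284.
Step 5: Under H0, H ~ chi^2(3); p-value = 0.408373.
Step 6: alpha = 0.05. fail to reject H0.

H = 2.8933, df = 3, p = 0.408373, fail to reject H0.


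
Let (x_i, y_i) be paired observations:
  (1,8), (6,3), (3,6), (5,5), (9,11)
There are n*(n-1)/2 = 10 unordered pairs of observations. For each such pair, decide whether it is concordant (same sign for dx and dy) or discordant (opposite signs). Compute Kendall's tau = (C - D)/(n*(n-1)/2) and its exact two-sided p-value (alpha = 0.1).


Step 1: Enumerate the 10 unordered pairs (i,j) with i<j and classify each by sign(x_j-x_i) * sign(y_j-y_i).
  (1,2):dx=+5,dy=-5->D; (1,3):dx=+2,dy=-2->D; (1,4):dx=+4,dy=-3->D; (1,5):dx=+8,dy=+3->C
  (2,3):dx=-3,dy=+3->D; (2,4):dx=-1,dy=+2->D; (2,5):dx=+3,dy=+8->C; (3,4):dx=+2,dy=-1->D
  (3,5):dx=+6,dy=+5->C; (4,5):dx=+4,dy=+6->C
Step 2: C = 4, D = 6, total pairs = 10.
Step 3: tau = (C - D)/(n(n-1)/2) = (4 - 6)/10 = -0.200000.
Step 4: Exact two-sided p-value (enumerate n! = 120 permutations of y under H0): p = 0.816667.
Step 5: alpha = 0.1. fail to reject H0.

tau_b = -0.2000 (C=4, D=6), p = 0.816667, fail to reject H0.


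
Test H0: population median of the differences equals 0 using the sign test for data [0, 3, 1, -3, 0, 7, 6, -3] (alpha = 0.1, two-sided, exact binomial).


Step 1: Discard zero differences. Original n = 8; n_eff = number of nonzero differences = 6.
Nonzero differences (with sign): +3, +1, -3, +7, +6, -3
Step 2: Count signs: positive = 4, negative = 2.
Step 3: Under H0: P(positive) = 0.5, so the number of positives S ~ Bin(6, 0.5).
Step 4: Two-sided exact p-value = sum of Bin(6,0.5) probabilities at or below the observed probability = 0.687500.
Step 5: alpha = 0.1. fail to reject H0.

n_eff = 6, pos = 4, neg = 2, p = 0.687500, fail to reject H0.


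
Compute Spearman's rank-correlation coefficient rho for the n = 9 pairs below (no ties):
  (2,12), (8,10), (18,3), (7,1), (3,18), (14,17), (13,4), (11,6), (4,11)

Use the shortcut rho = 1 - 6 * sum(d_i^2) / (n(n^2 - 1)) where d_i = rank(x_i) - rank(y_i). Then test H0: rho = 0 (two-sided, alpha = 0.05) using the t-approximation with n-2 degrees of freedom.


Step 1: Rank x and y separately (midranks; no ties here).
rank(x): 2->1, 8->5, 18->9, 7->4, 3->2, 14->8, 13->7, 11->6, 4->3
rank(y): 12->7, 10->5, 3->2, 1->1, 18->9, 17->8, 4->3, 6->4, 11->6
Step 2: d_i = R_x(i) - R_y(i); compute d_i^2.
  (1-7)^2=36, (5-5)^2=0, (9-2)^2=49, (4-1)^2=9, (2-9)^2=49, (8-8)^2=0, (7-3)^2=16, (6-4)^2=4, (3-6)^2=9
sum(d^2) = 172.
Step 3: rho = 1 - 6*172 / (9*(9^2 - 1)) = 1 - 1032/720 = -0.433333.
Step 4: Under H0, t = rho * sqrt((n-2)/(1-rho^2)) = -1.2721 ~ t(7).
Step 5: Two-sided p-value from the t-distribution with 7 df = 0.243952.
Step 6: alpha = 0.05. fail to reject H0.

rho = -0.4333, p = 0.243952, fail to reject H0 at alpha = 0.05.


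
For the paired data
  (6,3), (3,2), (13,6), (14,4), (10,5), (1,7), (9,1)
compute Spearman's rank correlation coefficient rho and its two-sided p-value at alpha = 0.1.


Step 1: Rank x and y separately (midranks; no ties here).
rank(x): 6->3, 3->2, 13->6, 14->7, 10->5, 1->1, 9->4
rank(y): 3->3, 2->2, 6->6, 4->4, 5->5, 7->7, 1->1
Step 2: d_i = R_x(i) - R_y(i); compute d_i^2.
  (3-3)^2=0, (2-2)^2=0, (6-6)^2=0, (7-4)^2=9, (5-5)^2=0, (1-7)^2=36, (4-1)^2=9
sum(d^2) = 54.
Step 3: rho = 1 - 6*54 / (7*(7^2 - 1)) = 1 - 324/336 = 0.035714.
Step 4: Under H0, t = rho * sqrt((n-2)/(1-rho^2)) = 0.0799 ~ t(5).
Step 5: Two-sided p-value from the t-distribution with 5 df = 0.939408.
Step 6: alpha = 0.1. fail to reject H0.

rho = 0.0357, p = 0.939408, fail to reject H0 at alpha = 0.1.


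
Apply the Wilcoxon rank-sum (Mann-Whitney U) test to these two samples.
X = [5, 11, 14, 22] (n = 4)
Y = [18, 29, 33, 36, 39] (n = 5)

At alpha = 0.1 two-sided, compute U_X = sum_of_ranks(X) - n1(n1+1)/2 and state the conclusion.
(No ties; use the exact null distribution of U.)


Step 1: Combine and sort all 9 observations; assign midranks.
sorted (value, group): (5,X), (11,X), (14,X), (18,Y), (22,X), (29,Y), (33,Y), (36,Y), (39,Y)
ranks: 5->1, 11->2, 14->3, 18->4, 22->5, 29->6, 33->7, 36->8, 39->9
Step 2: Rank sum for X: R1 = 1 + 2 + 3 + 5 = 11.
Step 3: U_X = R1 - n1(n1+1)/2 = 11 - 4*5/2 = 11 - 10 = 1.
       U_Y = n1*n2 - U_X = 20 - 1 = 19.
Step 4: No ties, so the exact null distribution of U (based on enumerating the C(9,4) = 126 equally likely rank assignments) gives the two-sided p-value.
Step 5: p-value = 0.031746; compare to alpha = 0.1. reject H0.

U_X = 1, p = 0.031746, reject H0 at alpha = 0.1.


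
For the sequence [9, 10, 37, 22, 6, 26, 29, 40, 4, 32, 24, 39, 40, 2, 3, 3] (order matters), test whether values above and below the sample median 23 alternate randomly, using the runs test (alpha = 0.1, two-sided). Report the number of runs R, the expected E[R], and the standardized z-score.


Step 1: Compute median = 23; label A = above, B = below.
Labels in order: BBABBAAABAAAABBB  (n_A = 8, n_B = 8)
Step 2: Count runs R = 7.
Step 3: Under H0 (random ordering), E[R] = 2*n_A*n_B/(n_A+n_B) + 1 = 2*8*8/16 + 1 = 9.0000.
        Var[R] = 2*n_A*n_B*(2*n_A*n_B - n_A - n_B) / ((n_A+n_B)^2 * (n_A+n_B-1)) = 14336/3840 = 3.7333.
        SD[R] = 1.9322.
Step 4: Continuity-corrected z = (R + 0.5 - E[R]) / SD[R] = (7 + 0.5 - 9.0000) / 1.9322 = -0.7763.
Step 5: Two-sided p-value via normal approximation = 2*(1 - Phi(|z|)) = 0.437558.
Step 6: alpha = 0.1. fail to reject H0.

R = 7, z = -0.7763, p = 0.437558, fail to reject H0.


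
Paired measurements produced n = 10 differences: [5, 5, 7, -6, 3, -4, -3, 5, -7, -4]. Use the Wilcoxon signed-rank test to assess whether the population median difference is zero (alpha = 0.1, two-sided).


Step 1: Drop any zero differences (none here) and take |d_i|.
|d| = [5, 5, 7, 6, 3, 4, 3, 5, 7, 4]
Step 2: Midrank |d_i| (ties get averaged ranks).
ranks: |5|->6, |5|->6, |7|->9.5, |6|->8, |3|->1.5, |4|->3.5, |3|->1.5, |5|->6, |7|->9.5, |4|->3.5
Step 3: Attach original signs; sum ranks with positive sign and with negative sign.
W+ = 6 + 6 + 9.5 + 1.5 + 6 = 29
W- = 8 + 3.5 + 1.5 + 9.5 + 3.5 = 26
(Check: W+ + W- = 55 should equal n(n+1)/2 = 55.)
Step 4: Test statistic W = min(W+, W-) = 26.
Step 5: Ties in |d|, so use the tie-corrected normal approximation.
        E[W] = n(n+1)/4 = 10*11/4 = 27.5.
        Tie groups: |d|=3 (t=2), |d|=4 (t=2), |d|=5 (t=3), |d|=7 (t=2); sum(t^3 - t) = 42.
        Var[W] = n(n+1)(2n+1)/24 - sum(t^3-t)/48 = 2310/24 - 42/48 = 95.375.
        z = (W - E[W]) / sqrt(Var[W]) = (26 - 27.5) / 9.7660 = -0.1536.
        Two-sided p = 2*Phi(z) = 0.877930.
Step 6: alpha = 0.1. fail to reject H0.

W+ = 29, W- = 26, W = min = 26, p = 0.877930, fail to reject H0.


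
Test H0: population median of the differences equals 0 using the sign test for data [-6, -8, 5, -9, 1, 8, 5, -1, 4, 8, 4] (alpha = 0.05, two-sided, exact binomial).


Step 1: Discard zero differences. Original n = 11; n_eff = number of nonzero differences = 11.
Nonzero differences (with sign): -6, -8, +5, -9, +1, +8, +5, -1, +4, +8, +4
Step 2: Count signs: positive = 7, negative = 4.
Step 3: Under H0: P(positive) = 0.5, so the number of positives S ~ Bin(11, 0.5).
Step 4: Two-sided exact p-value = sum of Bin(11,0.5) probabilities at or below the observed probability = 0.548828.
Step 5: alpha = 0.05. fail to reject H0.

n_eff = 11, pos = 7, neg = 4, p = 0.548828, fail to reject H0.


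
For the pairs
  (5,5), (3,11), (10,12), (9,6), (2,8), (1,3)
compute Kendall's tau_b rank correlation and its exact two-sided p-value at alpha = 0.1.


Step 1: Enumerate the 15 unordered pairs (i,j) with i<j and classify each by sign(x_j-x_i) * sign(y_j-y_i).
  (1,2):dx=-2,dy=+6->D; (1,3):dx=+5,dy=+7->C; (1,4):dx=+4,dy=+1->C; (1,5):dx=-3,dy=+3->D
  (1,6):dx=-4,dy=-2->C; (2,3):dx=+7,dy=+1->C; (2,4):dx=+6,dy=-5->D; (2,5):dx=-1,dy=-3->C
  (2,6):dx=-2,dy=-8->C; (3,4):dx=-1,dy=-6->C; (3,5):dx=-8,dy=-4->C; (3,6):dx=-9,dy=-9->C
  (4,5):dx=-7,dy=+2->D; (4,6):dx=-8,dy=-3->C; (5,6):dx=-1,dy=-5->C
Step 2: C = 11, D = 4, total pairs = 15.
Step 3: tau = (C - D)/(n(n-1)/2) = (11 - 4)/15 = 0.466667.
Step 4: Exact two-sided p-value (enumerate n! = 720 permutations of y under H0): p = 0.272222.
Step 5: alpha = 0.1. fail to reject H0.

tau_b = 0.4667 (C=11, D=4), p = 0.272222, fail to reject H0.


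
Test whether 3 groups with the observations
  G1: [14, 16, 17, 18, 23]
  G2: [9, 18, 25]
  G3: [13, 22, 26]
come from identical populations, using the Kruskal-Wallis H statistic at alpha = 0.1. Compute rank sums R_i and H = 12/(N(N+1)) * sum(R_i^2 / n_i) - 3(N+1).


Step 1: Combine all N = 11 observations and assign midranks.
sorted (value, group, rank): (9,G2,1), (13,G3,2), (14,G1,3), (16,G1,4), (17,G1,5), (18,G1,6.5), (18,G2,6.5), (22,G3,8), (23,G1,9), (25,G2,10), (26,G3,11)
Step 2: Sum ranks within each group.
R_1 = 27.5 (n_1 = 5)
R_2 = 17.5 (n_2 = 3)
R_3 = 21 (n_3 = 3)
Step 3: H = 12/(N(N+1)) * sum(R_i^2/n_i) - 3(N+1)
     = 12/(11*12) * (27.5^2/5 + 17.5^2/3 + 21^2/3) - 3*12
     = 0.090909 * 400.333 - 36
     = 0.393939.
Step 4: Ties present; correction factor C = 1 - 6/(11^3 - 11) = 0.995455. Corrected H = 0.393939 / 0.995455 = 0.395738.
Step 5: Under H0, H ~ chi^2(2); p-value = 0.820477.
Step 6: alpha = 0.1. fail to reject H0.

H = 0.3957, df = 2, p = 0.820477, fail to reject H0.


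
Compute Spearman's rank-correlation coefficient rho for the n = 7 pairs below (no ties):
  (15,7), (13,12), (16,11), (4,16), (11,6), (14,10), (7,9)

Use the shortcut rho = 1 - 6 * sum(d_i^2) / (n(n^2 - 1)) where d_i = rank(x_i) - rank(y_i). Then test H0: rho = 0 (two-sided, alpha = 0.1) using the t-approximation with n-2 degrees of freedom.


Step 1: Rank x and y separately (midranks; no ties here).
rank(x): 15->6, 13->4, 16->7, 4->1, 11->3, 14->5, 7->2
rank(y): 7->2, 12->6, 11->5, 16->7, 6->1, 10->4, 9->3
Step 2: d_i = R_x(i) - R_y(i); compute d_i^2.
  (6-2)^2=16, (4-6)^2=4, (7-5)^2=4, (1-7)^2=36, (3-1)^2=4, (5-4)^2=1, (2-3)^2=1
sum(d^2) = 66.
Step 3: rho = 1 - 6*66 / (7*(7^2 - 1)) = 1 - 396/336 = -0.178571.
Step 4: Under H0, t = rho * sqrt((n-2)/(1-rho^2)) = -0.4058 ~ t(5).
Step 5: Two-sided p-value from the t-distribution with 5 df = 0.701658.
Step 6: alpha = 0.1. fail to reject H0.

rho = -0.1786, p = 0.701658, fail to reject H0 at alpha = 0.1.


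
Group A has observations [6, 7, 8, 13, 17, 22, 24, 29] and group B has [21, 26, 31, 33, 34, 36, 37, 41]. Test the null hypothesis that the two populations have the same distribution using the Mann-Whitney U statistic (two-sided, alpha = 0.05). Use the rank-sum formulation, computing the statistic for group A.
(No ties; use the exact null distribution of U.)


Step 1: Combine and sort all 16 observations; assign midranks.
sorted (value, group): (6,X), (7,X), (8,X), (13,X), (17,X), (21,Y), (22,X), (24,X), (26,Y), (29,X), (31,Y), (33,Y), (34,Y), (36,Y), (37,Y), (41,Y)
ranks: 6->1, 7->2, 8->3, 13->4, 17->5, 21->6, 22->7, 24->8, 26->9, 29->10, 31->11, 33->12, 34->13, 36->14, 37->15, 41->16
Step 2: Rank sum for X: R1 = 1 + 2 + 3 + 4 + 5 + 7 + 8 + 10 = 40.
Step 3: U_X = R1 - n1(n1+1)/2 = 40 - 8*9/2 = 40 - 36 = 4.
       U_Y = n1*n2 - U_X = 64 - 4 = 60.
Step 4: No ties, so the exact null distribution of U (based on enumerating the C(16,8) = 12870 equally likely rank assignments) gives the two-sided p-value.
Step 5: p-value = 0.001865; compare to alpha = 0.05. reject H0.

U_X = 4, p = 0.001865, reject H0 at alpha = 0.05.


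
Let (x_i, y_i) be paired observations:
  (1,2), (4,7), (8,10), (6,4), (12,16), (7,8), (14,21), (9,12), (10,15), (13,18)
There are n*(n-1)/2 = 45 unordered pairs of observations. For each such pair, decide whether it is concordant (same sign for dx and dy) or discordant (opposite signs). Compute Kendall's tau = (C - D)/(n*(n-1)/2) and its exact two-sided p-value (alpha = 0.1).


Step 1: Enumerate the 45 unordered pairs (i,j) with i<j and classify each by sign(x_j-x_i) * sign(y_j-y_i).
  (1,2):dx=+3,dy=+5->C; (1,3):dx=+7,dy=+8->C; (1,4):dx=+5,dy=+2->C; (1,5):dx=+11,dy=+14->C
  (1,6):dx=+6,dy=+6->C; (1,7):dx=+13,dy=+19->C; (1,8):dx=+8,dy=+10->C; (1,9):dx=+9,dy=+13->C
  (1,10):dx=+12,dy=+16->C; (2,3):dx=+4,dy=+3->C; (2,4):dx=+2,dy=-3->D; (2,5):dx=+8,dy=+9->C
  (2,6):dx=+3,dy=+1->C; (2,7):dx=+10,dy=+14->C; (2,8):dx=+5,dy=+5->C; (2,9):dx=+6,dy=+8->C
  (2,10):dx=+9,dy=+11->C; (3,4):dx=-2,dy=-6->C; (3,5):dx=+4,dy=+6->C; (3,6):dx=-1,dy=-2->C
  (3,7):dx=+6,dy=+11->C; (3,8):dx=+1,dy=+2->C; (3,9):dx=+2,dy=+5->C; (3,10):dx=+5,dy=+8->C
  (4,5):dx=+6,dy=+12->C; (4,6):dx=+1,dy=+4->C; (4,7):dx=+8,dy=+17->C; (4,8):dx=+3,dy=+8->C
  (4,9):dx=+4,dy=+11->C; (4,10):dx=+7,dy=+14->C; (5,6):dx=-5,dy=-8->C; (5,7):dx=+2,dy=+5->C
  (5,8):dx=-3,dy=-4->C; (5,9):dx=-2,dy=-1->C; (5,10):dx=+1,dy=+2->C; (6,7):dx=+7,dy=+13->C
  (6,8):dx=+2,dy=+4->C; (6,9):dx=+3,dy=+7->C; (6,10):dx=+6,dy=+10->C; (7,8):dx=-5,dy=-9->C
  (7,9):dx=-4,dy=-6->C; (7,10):dx=-1,dy=-3->C; (8,9):dx=+1,dy=+3->C; (8,10):dx=+4,dy=+6->C
  (9,10):dx=+3,dy=+3->C
Step 2: C = 44, D = 1, total pairs = 45.
Step 3: tau = (C - D)/(n(n-1)/2) = (44 - 1)/45 = 0.955556.
Step 4: Exact two-sided p-value (enumerate n! = 3628800 permutations of y under H0): p = 0.000006.
Step 5: alpha = 0.1. reject H0.

tau_b = 0.9556 (C=44, D=1), p = 0.000006, reject H0.


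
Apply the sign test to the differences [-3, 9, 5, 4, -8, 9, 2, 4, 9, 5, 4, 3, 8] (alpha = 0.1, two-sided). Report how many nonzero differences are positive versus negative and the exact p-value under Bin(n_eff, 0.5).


Step 1: Discard zero differences. Original n = 13; n_eff = number of nonzero differences = 13.
Nonzero differences (with sign): -3, +9, +5, +4, -8, +9, +2, +4, +9, +5, +4, +3, +8
Step 2: Count signs: positive = 11, negative = 2.
Step 3: Under H0: P(positive) = 0.5, so the number of positives S ~ Bin(13, 0.5).
Step 4: Two-sided exact p-value = sum of Bin(13,0.5) probabilities at or below the observed probability = 0.022461.
Step 5: alpha = 0.1. reject H0.

n_eff = 13, pos = 11, neg = 2, p = 0.022461, reject H0.


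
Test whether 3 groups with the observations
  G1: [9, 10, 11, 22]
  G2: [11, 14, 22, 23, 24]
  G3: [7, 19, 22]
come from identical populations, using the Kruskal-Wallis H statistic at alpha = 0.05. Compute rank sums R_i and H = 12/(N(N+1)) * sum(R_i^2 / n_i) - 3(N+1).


Step 1: Combine all N = 12 observations and assign midranks.
sorted (value, group, rank): (7,G3,1), (9,G1,2), (10,G1,3), (11,G1,4.5), (11,G2,4.5), (14,G2,6), (19,G3,7), (22,G1,9), (22,G2,9), (22,G3,9), (23,G2,11), (24,G2,12)
Step 2: Sum ranks within each group.
R_1 = 18.5 (n_1 = 4)
R_2 = 42.5 (n_2 = 5)
R_3 = 17 (n_3 = 3)
Step 3: H = 12/(N(N+1)) * sum(R_i^2/n_i) - 3(N+1)
     = 12/(12*13) * (18.5^2/4 + 42.5^2/5 + 17^2/3) - 3*13
     = 0.076923 * 543.146 - 39
     = 2.780449.
Step 4: Ties present; correction factor C = 1 - 30/(12^3 - 12) = 0.982517. Corrected H = 2.780449 / 0.982517 = 2.829923.
Step 5: Under H0, H ~ chi^2(2); p-value = 0.242935.
Step 6: alpha = 0.05. fail to reject H0.

H = 2.8299, df = 2, p = 0.242935, fail to reject H0.


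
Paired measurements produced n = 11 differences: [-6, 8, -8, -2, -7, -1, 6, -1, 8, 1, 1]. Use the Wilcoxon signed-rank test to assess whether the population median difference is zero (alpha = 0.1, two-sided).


Step 1: Drop any zero differences (none here) and take |d_i|.
|d| = [6, 8, 8, 2, 7, 1, 6, 1, 8, 1, 1]
Step 2: Midrank |d_i| (ties get averaged ranks).
ranks: |6|->6.5, |8|->10, |8|->10, |2|->5, |7|->8, |1|->2.5, |6|->6.5, |1|->2.5, |8|->10, |1|->2.5, |1|->2.5
Step 3: Attach original signs; sum ranks with positive sign and with negative sign.
W+ = 10 + 6.5 + 10 + 2.5 + 2.5 = 31.5
W- = 6.5 + 10 + 5 + 8 + 2.5 + 2.5 = 34.5
(Check: W+ + W- = 66 should equal n(n+1)/2 = 66.)
Step 4: Test statistic W = min(W+, W-) = 31.5.
Step 5: Ties in |d|, so use the tie-corrected normal approximation.
        E[W] = n(n+1)/4 = 11*12/4 = 33.
        Tie groups: |d|=1 (t=4), |d|=6 (t=2), |d|=8 (t=3); sum(t^3 - t) = 90.
        Var[W] = n(n+1)(2n+1)/24 - sum(t^3-t)/48 = 3036/24 - 90/48 = 124.625.
        z = (W - E[W]) / sqrt(Var[W]) = (31.5 - 33) / 11.1636 = -0.1344.
        Two-sided p = 2*Phi(z) = 0.893113.
Step 6: alpha = 0.1. fail to reject H0.

W+ = 31.5, W- = 34.5, W = min = 31.5, p = 0.893113, fail to reject H0.


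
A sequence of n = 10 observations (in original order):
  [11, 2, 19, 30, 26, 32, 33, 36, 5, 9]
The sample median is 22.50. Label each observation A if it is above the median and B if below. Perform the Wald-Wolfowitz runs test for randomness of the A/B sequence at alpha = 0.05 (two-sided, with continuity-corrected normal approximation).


Step 1: Compute median = 22.50; label A = above, B = below.
Labels in order: BBBAAAAABB  (n_A = 5, n_B = 5)
Step 2: Count runs R = 3.
Step 3: Under H0 (random ordering), E[R] = 2*n_A*n_B/(n_A+n_B) + 1 = 2*5*5/10 + 1 = 6.0000.
        Var[R] = 2*n_A*n_B*(2*n_A*n_B - n_A - n_B) / ((n_A+n_B)^2 * (n_A+n_B-1)) = 2000/900 = 2.2222.
        SD[R] = 1.4907.
Step 4: Continuity-corrected z = (R + 0.5 - E[R]) / SD[R] = (3 + 0.5 - 6.0000) / 1.4907 = -1.6771.
Step 5: Two-sided p-value via normal approximation = 2*(1 - Phi(|z|)) = 0.093533.
Step 6: alpha = 0.05. fail to reject H0.

R = 3, z = -1.6771, p = 0.093533, fail to reject H0.


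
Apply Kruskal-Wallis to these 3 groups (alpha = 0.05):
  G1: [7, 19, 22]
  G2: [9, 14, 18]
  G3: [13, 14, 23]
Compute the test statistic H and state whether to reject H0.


Step 1: Combine all N = 9 observations and assign midranks.
sorted (value, group, rank): (7,G1,1), (9,G2,2), (13,G3,3), (14,G2,4.5), (14,G3,4.5), (18,G2,6), (19,G1,7), (22,G1,8), (23,G3,9)
Step 2: Sum ranks within each group.
R_1 = 16 (n_1 = 3)
R_2 = 12.5 (n_2 = 3)
R_3 = 16.5 (n_3 = 3)
Step 3: H = 12/(N(N+1)) * sum(R_i^2/n_i) - 3(N+1)
     = 12/(9*10) * (16^2/3 + 12.5^2/3 + 16.5^2/3) - 3*10
     = 0.133333 * 228.167 - 30
     = 0.422222.
Step 4: Ties present; correction factor C = 1 - 6/(9^3 - 9) = 0.991667. Corrected H = 0.422222 / 0.991667 = 0.425770.
Step 5: Under H0, H ~ chi^2(2); p-value = 0.808249.
Step 6: alpha = 0.05. fail to reject H0.

H = 0.4258, df = 2, p = 0.808249, fail to reject H0.


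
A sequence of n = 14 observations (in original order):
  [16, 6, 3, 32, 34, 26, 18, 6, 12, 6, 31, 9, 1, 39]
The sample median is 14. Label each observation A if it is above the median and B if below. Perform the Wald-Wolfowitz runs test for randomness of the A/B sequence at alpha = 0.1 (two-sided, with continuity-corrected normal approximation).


Step 1: Compute median = 14; label A = above, B = below.
Labels in order: ABBAAAABBBABBA  (n_A = 7, n_B = 7)
Step 2: Count runs R = 7.
Step 3: Under H0 (random ordering), E[R] = 2*n_A*n_B/(n_A+n_B) + 1 = 2*7*7/14 + 1 = 8.0000.
        Var[R] = 2*n_A*n_B*(2*n_A*n_B - n_A - n_B) / ((n_A+n_B)^2 * (n_A+n_B-1)) = 8232/2548 = 3.2308.
        SD[R] = 1.7974.
Step 4: Continuity-corrected z = (R + 0.5 - E[R]) / SD[R] = (7 + 0.5 - 8.0000) / 1.7974 = -0.2782.
Step 5: Two-sided p-value via normal approximation = 2*(1 - Phi(|z|)) = 0.780879.
Step 6: alpha = 0.1. fail to reject H0.

R = 7, z = -0.2782, p = 0.780879, fail to reject H0.


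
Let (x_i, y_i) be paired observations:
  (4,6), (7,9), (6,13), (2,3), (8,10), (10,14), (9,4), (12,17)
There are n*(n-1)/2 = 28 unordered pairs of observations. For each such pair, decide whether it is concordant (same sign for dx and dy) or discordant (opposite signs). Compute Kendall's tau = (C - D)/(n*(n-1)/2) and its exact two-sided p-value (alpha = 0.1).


Step 1: Enumerate the 28 unordered pairs (i,j) with i<j and classify each by sign(x_j-x_i) * sign(y_j-y_i).
  (1,2):dx=+3,dy=+3->C; (1,3):dx=+2,dy=+7->C; (1,4):dx=-2,dy=-3->C; (1,5):dx=+4,dy=+4->C
  (1,6):dx=+6,dy=+8->C; (1,7):dx=+5,dy=-2->D; (1,8):dx=+8,dy=+11->C; (2,3):dx=-1,dy=+4->D
  (2,4):dx=-5,dy=-6->C; (2,5):dx=+1,dy=+1->C; (2,6):dx=+3,dy=+5->C; (2,7):dx=+2,dy=-5->D
  (2,8):dx=+5,dy=+8->C; (3,4):dx=-4,dy=-10->C; (3,5):dx=+2,dy=-3->D; (3,6):dx=+4,dy=+1->C
  (3,7):dx=+3,dy=-9->D; (3,8):dx=+6,dy=+4->C; (4,5):dx=+6,dy=+7->C; (4,6):dx=+8,dy=+11->C
  (4,7):dx=+7,dy=+1->C; (4,8):dx=+10,dy=+14->C; (5,6):dx=+2,dy=+4->C; (5,7):dx=+1,dy=-6->D
  (5,8):dx=+4,dy=+7->C; (6,7):dx=-1,dy=-10->C; (6,8):dx=+2,dy=+3->C; (7,8):dx=+3,dy=+13->C
Step 2: C = 22, D = 6, total pairs = 28.
Step 3: tau = (C - D)/(n(n-1)/2) = (22 - 6)/28 = 0.571429.
Step 4: Exact two-sided p-value (enumerate n! = 40320 permutations of y under H0): p = 0.061012.
Step 5: alpha = 0.1. reject H0.

tau_b = 0.5714 (C=22, D=6), p = 0.061012, reject H0.


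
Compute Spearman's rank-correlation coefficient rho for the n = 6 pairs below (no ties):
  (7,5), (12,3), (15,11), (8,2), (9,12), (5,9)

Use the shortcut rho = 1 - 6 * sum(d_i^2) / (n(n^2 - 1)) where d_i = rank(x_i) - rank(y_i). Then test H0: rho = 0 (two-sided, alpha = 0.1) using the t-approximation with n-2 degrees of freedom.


Step 1: Rank x and y separately (midranks; no ties here).
rank(x): 7->2, 12->5, 15->6, 8->3, 9->4, 5->1
rank(y): 5->3, 3->2, 11->5, 2->1, 12->6, 9->4
Step 2: d_i = R_x(i) - R_y(i); compute d_i^2.
  (2-3)^2=1, (5-2)^2=9, (6-5)^2=1, (3-1)^2=4, (4-6)^2=4, (1-4)^2=9
sum(d^2) = 28.
Step 3: rho = 1 - 6*28 / (6*(6^2 - 1)) = 1 - 168/210 = 0.200000.
Step 4: Under H0, t = rho * sqrt((n-2)/(1-rho^2)) = 0.4082 ~ t(4).
Step 5: Two-sided p-value from the t-distribution with 4 df = 0.704000.
Step 6: alpha = 0.1. fail to reject H0.

rho = 0.2000, p = 0.704000, fail to reject H0 at alpha = 0.1.


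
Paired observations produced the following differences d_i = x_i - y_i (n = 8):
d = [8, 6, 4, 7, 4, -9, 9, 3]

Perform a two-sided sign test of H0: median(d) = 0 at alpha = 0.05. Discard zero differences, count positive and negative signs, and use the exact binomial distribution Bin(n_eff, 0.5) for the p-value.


Step 1: Discard zero differences. Original n = 8; n_eff = number of nonzero differences = 8.
Nonzero differences (with sign): +8, +6, +4, +7, +4, -9, +9, +3
Step 2: Count signs: positive = 7, negative = 1.
Step 3: Under H0: P(positive) = 0.5, so the number of positives S ~ Bin(8, 0.5).
Step 4: Two-sided exact p-value = sum of Bin(8,0.5) probabilities at or below the observed probability = 0.070312.
Step 5: alpha = 0.05. fail to reject H0.

n_eff = 8, pos = 7, neg = 1, p = 0.070312, fail to reject H0.


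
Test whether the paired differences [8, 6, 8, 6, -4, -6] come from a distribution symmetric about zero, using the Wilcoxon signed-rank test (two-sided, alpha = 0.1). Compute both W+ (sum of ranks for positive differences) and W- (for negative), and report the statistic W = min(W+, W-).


Step 1: Drop any zero differences (none here) and take |d_i|.
|d| = [8, 6, 8, 6, 4, 6]
Step 2: Midrank |d_i| (ties get averaged ranks).
ranks: |8|->5.5, |6|->3, |8|->5.5, |6|->3, |4|->1, |6|->3
Step 3: Attach original signs; sum ranks with positive sign and with negative sign.
W+ = 5.5 + 3 + 5.5 + 3 = 17
W- = 1 + 3 = 4
(Check: W+ + W- = 21 should equal n(n+1)/2 = 21.)
Step 4: Test statistic W = min(W+, W-) = 4.
Step 5: Ties in |d|, so use the tie-corrected normal approximation.
        E[W] = n(n+1)/4 = 6*7/4 = 10.5.
        Tie groups: |d|=6 (t=3), |d|=8 (t=2); sum(t^3 - t) = 30.
        Var[W] = n(n+1)(2n+1)/24 - sum(t^3-t)/48 = 546/24 - 30/48 = 22.125.
        z = (W - E[W]) / sqrt(Var[W]) = (4 - 10.5) / 4.7037 = -1.3819.
        Two-sided p = 2*Phi(z) = 0.167007.
Step 6: alpha = 0.1. fail to reject H0.

W+ = 17, W- = 4, W = min = 4, p = 0.167007, fail to reject H0.


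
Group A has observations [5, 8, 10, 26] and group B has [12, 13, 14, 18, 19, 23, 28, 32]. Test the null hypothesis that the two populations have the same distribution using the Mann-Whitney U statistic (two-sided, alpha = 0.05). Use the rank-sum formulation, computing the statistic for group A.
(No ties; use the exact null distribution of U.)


Step 1: Combine and sort all 12 observations; assign midranks.
sorted (value, group): (5,X), (8,X), (10,X), (12,Y), (13,Y), (14,Y), (18,Y), (19,Y), (23,Y), (26,X), (28,Y), (32,Y)
ranks: 5->1, 8->2, 10->3, 12->4, 13->5, 14->6, 18->7, 19->8, 23->9, 26->10, 28->11, 32->12
Step 2: Rank sum for X: R1 = 1 + 2 + 3 + 10 = 16.
Step 3: U_X = R1 - n1(n1+1)/2 = 16 - 4*5/2 = 16 - 10 = 6.
       U_Y = n1*n2 - U_X = 32 - 6 = 26.
Step 4: No ties, so the exact null distribution of U (based on enumerating the C(12,4) = 495 equally likely rank assignments) gives the two-sided p-value.
Step 5: p-value = 0.109091; compare to alpha = 0.05. fail to reject H0.

U_X = 6, p = 0.109091, fail to reject H0 at alpha = 0.05.


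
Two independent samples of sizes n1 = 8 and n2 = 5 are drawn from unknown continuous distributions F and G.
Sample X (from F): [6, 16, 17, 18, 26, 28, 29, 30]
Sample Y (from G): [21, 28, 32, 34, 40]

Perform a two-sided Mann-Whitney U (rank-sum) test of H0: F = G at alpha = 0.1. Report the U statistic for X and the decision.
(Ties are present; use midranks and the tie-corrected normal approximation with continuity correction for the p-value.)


Step 1: Combine and sort all 13 observations; assign midranks.
sorted (value, group): (6,X), (16,X), (17,X), (18,X), (21,Y), (26,X), (28,X), (28,Y), (29,X), (30,X), (32,Y), (34,Y), (40,Y)
ranks: 6->1, 16->2, 17->3, 18->4, 21->5, 26->6, 28->7.5, 28->7.5, 29->9, 30->10, 32->11, 34->12, 40->13
Step 2: Rank sum for X: R1 = 1 + 2 + 3 + 4 + 6 + 7.5 + 9 + 10 = 42.5.
Step 3: U_X = R1 - n1(n1+1)/2 = 42.5 - 8*9/2 = 42.5 - 36 = 6.5.
       U_Y = n1*n2 - U_X = 40 - 6.5 = 33.5.
Step 4: Ties are present, so use the tie-corrected normal approximation (with continuity correction) for the p-value.
Step 5: p-value = 0.056699; compare to alpha = 0.1. reject H0.

U_X = 6.5, p = 0.056699, reject H0 at alpha = 0.1.


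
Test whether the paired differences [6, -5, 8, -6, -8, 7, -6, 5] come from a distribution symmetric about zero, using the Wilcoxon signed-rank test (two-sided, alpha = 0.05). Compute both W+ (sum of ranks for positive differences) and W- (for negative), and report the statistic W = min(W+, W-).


Step 1: Drop any zero differences (none here) and take |d_i|.
|d| = [6, 5, 8, 6, 8, 7, 6, 5]
Step 2: Midrank |d_i| (ties get averaged ranks).
ranks: |6|->4, |5|->1.5, |8|->7.5, |6|->4, |8|->7.5, |7|->6, |6|->4, |5|->1.5
Step 3: Attach original signs; sum ranks with positive sign and with negative sign.
W+ = 4 + 7.5 + 6 + 1.5 = 19
W- = 1.5 + 4 + 7.5 + 4 = 17
(Check: W+ + W- = 36 should equal n(n+1)/2 = 36.)
Step 4: Test statistic W = min(W+, W-) = 17.
Step 5: Ties in |d|, so use the tie-corrected normal approximation.
        E[W] = n(n+1)/4 = 8*9/4 = 18.
        Tie groups: |d|=5 (t=2), |d|=6 (t=3), |d|=8 (t=2); sum(t^3 - t) = 36.
        Var[W] = n(n+1)(2n+1)/24 - sum(t^3-t)/48 = 1224/24 - 36/48 = 50.25.
        z = (W - E[W]) / sqrt(Var[W]) = (17 - 18) / 7.0887 = -0.1411.
        Two-sided p = 2*Phi(z) = 0.887815.
Step 6: alpha = 0.05. fail to reject H0.

W+ = 19, W- = 17, W = min = 17, p = 0.887815, fail to reject H0.


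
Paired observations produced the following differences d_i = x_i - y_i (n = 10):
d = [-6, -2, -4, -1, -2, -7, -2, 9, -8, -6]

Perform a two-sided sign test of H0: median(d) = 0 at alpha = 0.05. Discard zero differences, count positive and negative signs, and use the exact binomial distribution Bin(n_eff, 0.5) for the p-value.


Step 1: Discard zero differences. Original n = 10; n_eff = number of nonzero differences = 10.
Nonzero differences (with sign): -6, -2, -4, -1, -2, -7, -2, +9, -8, -6
Step 2: Count signs: positive = 1, negative = 9.
Step 3: Under H0: P(positive) = 0.5, so the number of positives S ~ Bin(10, 0.5).
Step 4: Two-sided exact p-value = sum of Bin(10,0.5) probabilities at or below the observed probability = 0.021484.
Step 5: alpha = 0.05. reject H0.

n_eff = 10, pos = 1, neg = 9, p = 0.021484, reject H0.


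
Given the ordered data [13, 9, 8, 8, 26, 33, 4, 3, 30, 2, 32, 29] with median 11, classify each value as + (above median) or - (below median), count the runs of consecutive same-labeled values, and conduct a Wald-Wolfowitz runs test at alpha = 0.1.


Step 1: Compute median = 11; label A = above, B = below.
Labels in order: ABBBAABBABAA  (n_A = 6, n_B = 6)
Step 2: Count runs R = 7.
Step 3: Under H0 (random ordering), E[R] = 2*n_A*n_B/(n_A+n_B) + 1 = 2*6*6/12 + 1 = 7.0000.
        Var[R] = 2*n_A*n_B*(2*n_A*n_B - n_A - n_B) / ((n_A+n_B)^2 * (n_A+n_B-1)) = 4320/1584 = 2.7273.
        SD[R] = 1.6514.
Step 4: R = E[R], so z = 0 with no continuity correction.
Step 5: Two-sided p-value via normal approximation = 2*(1 - Phi(|z|)) = 1.000000.
Step 6: alpha = 0.1. fail to reject H0.

R = 7, z = 0.0000, p = 1.000000, fail to reject H0.


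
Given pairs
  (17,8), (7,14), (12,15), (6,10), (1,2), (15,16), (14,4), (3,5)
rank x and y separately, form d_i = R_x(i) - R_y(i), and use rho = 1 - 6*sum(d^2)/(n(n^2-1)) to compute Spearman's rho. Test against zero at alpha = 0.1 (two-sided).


Step 1: Rank x and y separately (midranks; no ties here).
rank(x): 17->8, 7->4, 12->5, 6->3, 1->1, 15->7, 14->6, 3->2
rank(y): 8->4, 14->6, 15->7, 10->5, 2->1, 16->8, 4->2, 5->3
Step 2: d_i = R_x(i) - R_y(i); compute d_i^2.
  (8-4)^2=16, (4-6)^2=4, (5-7)^2=4, (3-5)^2=4, (1-1)^2=0, (7-8)^2=1, (6-2)^2=16, (2-3)^2=1
sum(d^2) = 46.
Step 3: rho = 1 - 6*46 / (8*(8^2 - 1)) = 1 - 276/504 = 0.452381.
Step 4: Under H0, t = rho * sqrt((n-2)/(1-rho^2)) = 1.2425 ~ t(6).
Step 5: Two-sided p-value from the t-distribution with 6 df = 0.260405.
Step 6: alpha = 0.1. fail to reject H0.

rho = 0.4524, p = 0.260405, fail to reject H0 at alpha = 0.1.


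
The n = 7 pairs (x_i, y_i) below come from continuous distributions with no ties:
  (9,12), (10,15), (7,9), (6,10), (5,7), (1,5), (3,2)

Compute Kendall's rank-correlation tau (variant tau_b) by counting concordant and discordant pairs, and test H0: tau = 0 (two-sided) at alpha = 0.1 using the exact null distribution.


Step 1: Enumerate the 21 unordered pairs (i,j) with i<j and classify each by sign(x_j-x_i) * sign(y_j-y_i).
  (1,2):dx=+1,dy=+3->C; (1,3):dx=-2,dy=-3->C; (1,4):dx=-3,dy=-2->C; (1,5):dx=-4,dy=-5->C
  (1,6):dx=-8,dy=-7->C; (1,7):dx=-6,dy=-10->C; (2,3):dx=-3,dy=-6->C; (2,4):dx=-4,dy=-5->C
  (2,5):dx=-5,dy=-8->C; (2,6):dx=-9,dy=-10->C; (2,7):dx=-7,dy=-13->C; (3,4):dx=-1,dy=+1->D
  (3,5):dx=-2,dy=-2->C; (3,6):dx=-6,dy=-4->C; (3,7):dx=-4,dy=-7->C; (4,5):dx=-1,dy=-3->C
  (4,6):dx=-5,dy=-5->C; (4,7):dx=-3,dy=-8->C; (5,6):dx=-4,dy=-2->C; (5,7):dx=-2,dy=-5->C
  (6,7):dx=+2,dy=-3->D
Step 2: C = 19, D = 2, total pairs = 21.
Step 3: tau = (C - D)/(n(n-1)/2) = (19 - 2)/21 = 0.809524.
Step 4: Exact two-sided p-value (enumerate n! = 5040 permutations of y under H0): p = 0.010714.
Step 5: alpha = 0.1. reject H0.

tau_b = 0.8095 (C=19, D=2), p = 0.010714, reject H0.


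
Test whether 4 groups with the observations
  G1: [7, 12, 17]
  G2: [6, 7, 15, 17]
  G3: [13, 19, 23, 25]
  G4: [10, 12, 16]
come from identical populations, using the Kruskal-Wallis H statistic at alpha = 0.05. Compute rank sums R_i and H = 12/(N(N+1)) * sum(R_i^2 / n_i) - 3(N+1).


Step 1: Combine all N = 14 observations and assign midranks.
sorted (value, group, rank): (6,G2,1), (7,G1,2.5), (7,G2,2.5), (10,G4,4), (12,G1,5.5), (12,G4,5.5), (13,G3,7), (15,G2,8), (16,G4,9), (17,G1,10.5), (17,G2,10.5), (19,G3,12), (23,G3,13), (25,G3,14)
Step 2: Sum ranks within each group.
R_1 = 18.5 (n_1 = 3)
R_2 = 22 (n_2 = 4)
R_3 = 46 (n_3 = 4)
R_4 = 18.5 (n_4 = 3)
Step 3: H = 12/(N(N+1)) * sum(R_i^2/n_i) - 3(N+1)
     = 12/(14*15) * (18.5^2/3 + 22^2/4 + 46^2/4 + 18.5^2/3) - 3*15
     = 0.057143 * 878.167 - 45
     = 5.180952.
Step 4: Ties present; correction factor C = 1 - 18/(14^3 - 14) = 0.993407. Corrected H = 5.180952 / 0.993407 = 5.215339.
Step 5: Under H0, H ~ chi^2(3); p-value = 0.156691.
Step 6: alpha = 0.05. fail to reject H0.

H = 5.2153, df = 3, p = 0.156691, fail to reject H0.


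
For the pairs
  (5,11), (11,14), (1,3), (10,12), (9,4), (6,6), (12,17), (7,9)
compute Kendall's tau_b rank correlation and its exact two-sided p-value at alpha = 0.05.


Step 1: Enumerate the 28 unordered pairs (i,j) with i<j and classify each by sign(x_j-x_i) * sign(y_j-y_i).
  (1,2):dx=+6,dy=+3->C; (1,3):dx=-4,dy=-8->C; (1,4):dx=+5,dy=+1->C; (1,5):dx=+4,dy=-7->D
  (1,6):dx=+1,dy=-5->D; (1,7):dx=+7,dy=+6->C; (1,8):dx=+2,dy=-2->D; (2,3):dx=-10,dy=-11->C
  (2,4):dx=-1,dy=-2->C; (2,5):dx=-2,dy=-10->C; (2,6):dx=-5,dy=-8->C; (2,7):dx=+1,dy=+3->C
  (2,8):dx=-4,dy=-5->C; (3,4):dx=+9,dy=+9->C; (3,5):dx=+8,dy=+1->C; (3,6):dx=+5,dy=+3->C
  (3,7):dx=+11,dy=+14->C; (3,8):dx=+6,dy=+6->C; (4,5):dx=-1,dy=-8->C; (4,6):dx=-4,dy=-6->C
  (4,7):dx=+2,dy=+5->C; (4,8):dx=-3,dy=-3->C; (5,6):dx=-3,dy=+2->D; (5,7):dx=+3,dy=+13->C
  (5,8):dx=-2,dy=+5->D; (6,7):dx=+6,dy=+11->C; (6,8):dx=+1,dy=+3->C; (7,8):dx=-5,dy=-8->C
Step 2: C = 23, D = 5, total pairs = 28.
Step 3: tau = (C - D)/(n(n-1)/2) = (23 - 5)/28 = 0.642857.
Step 4: Exact two-sided p-value (enumerate n! = 40320 permutations of y under H0): p = 0.031151.
Step 5: alpha = 0.05. reject H0.

tau_b = 0.6429 (C=23, D=5), p = 0.031151, reject H0.
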